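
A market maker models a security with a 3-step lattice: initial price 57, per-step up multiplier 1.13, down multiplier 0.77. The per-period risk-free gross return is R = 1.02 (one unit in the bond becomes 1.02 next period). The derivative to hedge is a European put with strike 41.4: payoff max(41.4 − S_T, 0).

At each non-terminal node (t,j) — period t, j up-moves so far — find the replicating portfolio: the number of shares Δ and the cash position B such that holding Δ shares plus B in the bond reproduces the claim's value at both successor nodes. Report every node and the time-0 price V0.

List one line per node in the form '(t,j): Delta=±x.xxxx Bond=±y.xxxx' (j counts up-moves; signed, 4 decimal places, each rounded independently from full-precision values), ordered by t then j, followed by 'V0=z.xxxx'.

(0,0): Delta=-0.1170 Bond=7.6734
(1,0): Delta=-0.3690 Bond=18.8869
(1,1): Delta=-0.0415 Bond=2.9604
(2,0): Delta=-1.0000 Bond=40.5882
(2,1): Delta=-0.1799 Bond=9.8823
(2,2): Delta=0.0000 Bond=0.0000
V0=1.0020

No-arbitrage ⇒ martingale measure with p* = (R−d)/(u−d) = 0.6944.
Terminal payoffs: V(3,0)=15.3776, V(3,1)=3.2113, V(3,2)=0.0000, V(3,3)=0.0000
Node (2,0) S=33.7953: V=(p*·3.2113+(1−p*)·15.3776)/1.02=6.7929; Δ=(3.2113−15.3776)/(38.1887−26.0224)=-1.0000; B=V−Δ·S=40.5882
Node (2,1) S=49.5957: V=(p*·0.0000+(1−p*)·3.2113)/1.02=0.9620; Δ=(0.0000−3.2113)/(56.0431−38.1887)=-0.1799; B=V−Δ·S=9.8823
Node (2,2) S=72.7833: V=(p*·0.0000+(1−p*)·0.0000)/1.02=0.0000; Δ=(0.0000−0.0000)/(82.2451−56.0431)=0.0000; B=V−Δ·S=0.0000
Node (1,0) S=43.8900: V=(p*·0.9620+(1−p*)·6.7929)/1.02=2.6899; Δ=(0.9620−6.7929)/(49.5957−33.7953)=-0.3690; B=V−Δ·S=18.8869
Node (1,1) S=64.4100: V=(p*·0.0000+(1−p*)·0.9620)/1.02=0.2882; Δ=(0.0000−0.9620)/(72.7833−49.5957)=-0.0415; B=V−Δ·S=2.9604
Node (0,0) S=57.0000: V=(p*·0.2882+(1−p*)·2.6899)/1.02=1.0020; Δ=(0.2882−2.6899)/(64.4100−43.8900)=-0.1170; B=V−Δ·S=7.6734
Self-financing check: at every node Δ·S+B equals the discounted successor values.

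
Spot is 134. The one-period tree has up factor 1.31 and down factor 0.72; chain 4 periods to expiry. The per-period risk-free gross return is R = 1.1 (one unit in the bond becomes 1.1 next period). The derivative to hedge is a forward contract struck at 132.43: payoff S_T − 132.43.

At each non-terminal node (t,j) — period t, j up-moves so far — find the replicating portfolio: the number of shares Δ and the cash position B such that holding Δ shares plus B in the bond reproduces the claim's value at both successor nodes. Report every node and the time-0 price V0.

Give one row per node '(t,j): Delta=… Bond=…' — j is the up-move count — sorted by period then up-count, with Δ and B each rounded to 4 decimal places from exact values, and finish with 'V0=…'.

(0,0): Delta=1.0000 Bond=-90.4515
(1,0): Delta=1.0000 Bond=-99.4966
(1,1): Delta=1.0000 Bond=-99.4966
(2,0): Delta=1.0000 Bond=-109.4463
(2,1): Delta=1.0000 Bond=-109.4463
(2,2): Delta=1.0000 Bond=-109.4463
(3,0): Delta=1.0000 Bond=-120.3909
(3,1): Delta=1.0000 Bond=-120.3909
(3,2): Delta=1.0000 Bond=-120.3909
(3,3): Delta=1.0000 Bond=-120.3909
V0=43.5485

The replicating-portfolio and risk-neutral prices coincide; use p* = (1.1−0.72)/(1.31−0.72) = 0.6441 for the latter.
At expiry t=4: V(4,0)=-96.4190, V(4,1)=-66.9100, V(4,2)=-13.2201, V(4,3)=84.4658, V(4,4)=262.1999
(3,0): S=50.0152. Δ = (V_up−V_dn)/(S_up−S_dn) = (-66.9100−-96.4190)/(65.5200−36.0110) = 1.0000. V = [p*·-66.9100 + (1−p*)·-96.4190]/1.1 = -70.3757. B = V − Δ·S = -120.3909.
(3,1): S=90.9999. Δ = (V_up−V_dn)/(S_up−S_dn) = (-13.2201−-66.9100)/(119.2099−65.5200) = 1.0000. V = [p*·-13.2201 + (1−p*)·-66.9100]/1.1 = -29.3910. B = V − Δ·S = -120.3909.
(3,2): S=165.5693. Δ = (V_up−V_dn)/(S_up−S_dn) = (84.4658−-13.2201)/(216.8958−119.2099) = 1.0000. V = [p*·84.4658 + (1−p*)·-13.2201]/1.1 = 45.1784. B = V − Δ·S = -120.3909.
(3,3): S=301.2442. Δ = (V_up−V_dn)/(S_up−S_dn) = (262.1999−84.4658)/(394.6299−216.8958) = 1.0000. V = [p*·262.1999 + (1−p*)·84.4658]/1.1 = 180.8533. B = V − Δ·S = -120.3909.
(2,0): S=69.4656. Δ = (V_up−V_dn)/(S_up−S_dn) = (-29.3910−-70.3757)/(90.9999−50.0152) = 1.0000. V = [p*·-29.3910 + (1−p*)·-70.3757]/1.1 = -39.9807. B = V − Δ·S = -109.4463.
(2,1): S=126.3888. Δ = (V_up−V_dn)/(S_up−S_dn) = (45.1784−-29.3910)/(165.5693−90.9999) = 1.0000. V = [p*·45.1784 + (1−p*)·-29.3910]/1.1 = 16.9425. B = V − Δ·S = -109.4463.
(2,2): S=229.9574. Δ = (V_up−V_dn)/(S_up−S_dn) = (180.8533−45.1784)/(301.2442−165.5693) = 1.0000. V = [p*·180.8533 + (1−p*)·45.1784]/1.1 = 120.5111. B = V − Δ·S = -109.4463.
(1,0): S=96.4800. Δ = (V_up−V_dn)/(S_up−S_dn) = (16.9425−-39.9807)/(126.3888−69.4656) = 1.0000. V = [p*·16.9425 + (1−p*)·-39.9807]/1.1 = -3.0166. B = V − Δ·S = -99.4966.
(1,1): S=175.5400. Δ = (V_up−V_dn)/(S_up−S_dn) = (120.5111−16.9425)/(229.9574−126.3888) = 1.0000. V = [p*·120.5111 + (1−p*)·16.9425]/1.1 = 76.0434. B = V − Δ·S = -99.4966.
(0,0): S=134.0000. Δ = (V_up−V_dn)/(S_up−S_dn) = (76.0434−-3.0166)/(175.5400−96.4800) = 1.0000. V = [p*·76.0434 + (1−p*)·-3.0166]/1.1 = 43.5485. B = V − Δ·S = -90.4515.
Self-financing check: at every node Δ·S+B equals the discounted successor values.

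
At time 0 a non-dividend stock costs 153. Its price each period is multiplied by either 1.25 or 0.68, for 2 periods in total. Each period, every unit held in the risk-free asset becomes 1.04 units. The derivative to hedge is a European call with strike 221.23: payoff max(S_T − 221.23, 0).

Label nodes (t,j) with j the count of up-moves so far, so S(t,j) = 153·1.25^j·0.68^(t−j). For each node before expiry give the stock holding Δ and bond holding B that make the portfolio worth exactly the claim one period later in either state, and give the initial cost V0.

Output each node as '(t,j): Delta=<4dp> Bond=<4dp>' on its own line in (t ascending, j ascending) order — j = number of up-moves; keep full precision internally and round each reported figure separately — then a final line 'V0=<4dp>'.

(0,0): Delta=0.1242 Bond=-12.4224
(1,0): Delta=0.0000 Bond=0.0000
(1,1): Delta=0.1636 Bond=-20.4556
V0=6.5766

Since d<R<u, set p* = (R−d)/(u−d) = 0.6316; price each node as the discounted p*-expectation of its children.
At expiry t=2: V(2,0)=0.0000, V(2,1)=0.0000, V(2,2)=17.8325
(1,0): S=104.0400. Δ = (V_up−V_dn)/(S_up−S_dn) = (0.0000−0.0000)/(130.0500−70.7472) = 0.0000. V = [p*·0.0000 + (1−p*)·0.0000]/1.04 = 0.0000. B = V − Δ·S = 0.0000.
(1,1): S=191.2500. Δ = (V_up−V_dn)/(S_up−S_dn) = (17.8325−0.0000)/(239.0625−130.0500) = 0.1636. V = [p*·17.8325 + (1−p*)·0.0000]/1.04 = 10.8295. B = V − Δ·S = -20.4556.
(0,0): S=153.0000. Δ = (V_up−V_dn)/(S_up−S_dn) = (10.8295−0.0000)/(191.2500−104.0400) = 0.1242. V = [p*·10.8295 + (1−p*)·0.0000]/1.04 = 6.5766. B = V − Δ·S = -12.4224.
The time-0 hedge costs 6.5766, which is the no-arbitrage price.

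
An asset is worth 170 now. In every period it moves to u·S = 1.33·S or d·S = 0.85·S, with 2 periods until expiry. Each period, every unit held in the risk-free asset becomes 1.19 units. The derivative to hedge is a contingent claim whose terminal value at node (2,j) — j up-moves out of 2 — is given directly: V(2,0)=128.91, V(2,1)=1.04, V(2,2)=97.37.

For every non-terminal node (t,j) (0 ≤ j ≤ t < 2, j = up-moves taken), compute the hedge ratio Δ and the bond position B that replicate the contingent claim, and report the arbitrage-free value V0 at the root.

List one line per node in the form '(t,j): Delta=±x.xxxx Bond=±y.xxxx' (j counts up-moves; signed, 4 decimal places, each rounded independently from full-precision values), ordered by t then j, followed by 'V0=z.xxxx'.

(0,0): Delta=0.3186 Bond=-11.6173
(1,0): Delta=-1.8436 Bond=298.6105
(1,1): Delta=0.8876 Bond=-142.4743
V0=42.5465

No-arbitrage ⇒ martingale measure with p* = (R−d)/(u−d) = 0.7083.
Payoff layer (t=2): V(2,0)=128.9100, V(2,1)=1.0400, V(2,2)=97.3700
(1,0): S=144.5000. Δ = (V_up−V_dn)/(S_up−S_dn) = (1.0400−128.9100)/(192.1850−122.8250) = -1.8436. V = [p*·1.0400 + (1−p*)·128.9100]/1.19 = 32.2146. B = V − Δ·S = 298.6105.
(1,1): S=226.1000. Δ = (V_up−V_dn)/(S_up−S_dn) = (97.3700−1.0400)/(300.7130−192.1850) = 0.8876. V = [p*·97.3700 + (1−p*)·1.0400]/1.19 = 58.2132. B = V − Δ·S = -142.4743.
(0,0): S=170.0000. Δ = (V_up−V_dn)/(S_up−S_dn) = (58.2132−32.2146)/(226.1000−144.5000) = 0.3186. V = [p*·58.2132 + (1−p*)·32.2146]/1.19 = 42.5465. B = V − Δ·S = -11.6173.
Each (Δ,B) replicates both successor values, so the strategy is self-financing and V0 is arbitrage-free.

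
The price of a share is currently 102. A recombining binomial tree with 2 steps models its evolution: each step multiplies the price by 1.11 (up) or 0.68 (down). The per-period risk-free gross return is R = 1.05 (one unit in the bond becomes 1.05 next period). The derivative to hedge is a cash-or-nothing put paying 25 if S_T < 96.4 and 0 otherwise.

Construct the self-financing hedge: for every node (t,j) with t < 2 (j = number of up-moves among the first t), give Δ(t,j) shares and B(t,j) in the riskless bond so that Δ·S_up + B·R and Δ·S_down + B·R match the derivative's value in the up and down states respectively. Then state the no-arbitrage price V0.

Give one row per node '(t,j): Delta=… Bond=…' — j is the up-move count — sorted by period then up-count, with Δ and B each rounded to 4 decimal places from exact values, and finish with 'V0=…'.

(0,0): Delta=-0.4671 Bond=53.5314
(1,0): Delta=0.0000 Bond=23.8095
(1,1): Delta=-0.5135 Bond=61.4618
V0=5.8866

Since d<R<u, set p* = (R−d)/(u−d) = 0.8605; price each node as the discounted p*-expectation of its children.
Terminal values V(2,·): V(2,0)=25.0000, V(2,1)=25.0000, V(2,2)=0.0000
(1,0): S=69.3600. Δ = (V_up−V_dn)/(S_up−S_dn) = (25.0000−25.0000)/(76.9896−47.1648) = 0.0000. V = [p*·25.0000 + (1−p*)·25.0000]/1.05 = 23.8095. B = V − Δ·S = 23.8095.
(1,1): S=113.2200. Δ = (V_up−V_dn)/(S_up−S_dn) = (0.0000−25.0000)/(125.6742−76.9896) = -0.5135. V = [p*·0.0000 + (1−p*)·25.0000]/1.05 = 3.3223. B = V − Δ·S = 61.4618.
(0,0): S=102.0000. Δ = (V_up−V_dn)/(S_up−S_dn) = (3.3223−23.8095)/(113.2200−69.3600) = -0.4671. V = [p*·3.3223 + (1−p*)·23.8095]/1.05 = 5.8866. B = V − Δ·S = 53.5314.
Self-financing check: at every node Δ·S+B equals the discounted successor values.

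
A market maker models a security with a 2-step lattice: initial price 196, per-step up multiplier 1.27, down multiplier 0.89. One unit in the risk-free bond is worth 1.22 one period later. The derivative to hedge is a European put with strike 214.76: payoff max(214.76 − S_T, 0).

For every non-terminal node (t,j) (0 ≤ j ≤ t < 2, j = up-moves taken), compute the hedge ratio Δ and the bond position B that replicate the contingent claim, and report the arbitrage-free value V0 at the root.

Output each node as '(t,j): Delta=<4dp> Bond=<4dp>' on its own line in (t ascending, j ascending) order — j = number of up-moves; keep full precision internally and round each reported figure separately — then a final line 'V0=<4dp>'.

The replicating-portfolio and risk-neutral prices coincide; use p* = (1.22−0.89)/(1.27−0.89) = 0.8684 for the latter.
Terminal values V(2,·): V(2,0)=59.5084, V(2,1)=0.0000, V(2,2)=0.0000
Node (1,0) S=174.4400: V=(p*·0.0000+(1−p*)·59.5084)/1.22=6.4181; Δ=(0.0000−59.5084)/(221.5388−155.2516)=-0.8977; B=V−Δ·S=163.0191
Node (1,1) S=248.9200: V=(p*·0.0000+(1−p*)·0.0000)/1.22=0.0000; Δ=(0.0000−0.0000)/(316.1284−221.5388)=0.0000; B=V−Δ·S=0.0000
Node (0,0) S=196.0000: V=(p*·0.0000+(1−p*)·6.4181)/1.22=0.6922; Δ=(0.0000−6.4181)/(248.9200−174.4400)=-0.0862; B=V−Δ·S=17.5819
Self-financing check: at every node Δ·S+B equals the discounted successor values.

(0,0): Delta=-0.0862 Bond=17.5819
(1,0): Delta=-0.8977 Bond=163.0191
(1,1): Delta=0.0000 Bond=0.0000
V0=0.6922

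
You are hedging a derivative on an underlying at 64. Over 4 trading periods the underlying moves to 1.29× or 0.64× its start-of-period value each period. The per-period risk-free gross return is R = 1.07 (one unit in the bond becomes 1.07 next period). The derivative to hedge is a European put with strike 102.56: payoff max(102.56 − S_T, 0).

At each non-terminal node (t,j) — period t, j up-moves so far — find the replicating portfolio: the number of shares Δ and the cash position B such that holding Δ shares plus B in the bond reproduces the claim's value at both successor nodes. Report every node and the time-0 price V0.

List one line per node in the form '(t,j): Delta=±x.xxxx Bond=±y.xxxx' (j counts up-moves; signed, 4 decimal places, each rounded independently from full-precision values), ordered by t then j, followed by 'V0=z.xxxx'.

(0,0): Delta=-0.5758 Bond=62.0040
(1,0): Delta=-1.0000 Bond=83.7195
(1,1): Delta=-0.4681 Bond=57.4546
(2,0): Delta=-1.0000 Bond=89.5799
(2,1): Delta=-1.0000 Bond=89.5799
(2,2): Delta=-0.3331 Bond=47.0980
(3,0): Delta=-1.0000 Bond=95.8505
(3,1): Delta=-1.0000 Bond=95.8505
(3,2): Delta=-1.0000 Bond=95.8505
(3,3): Delta=-0.1638 Bond=27.1384
V0=25.1528

Since d<R<u, set p* = (R−d)/(u−d) = 0.6615; price each node as the discounted p*-expectation of its children.
Terminal payoffs: V(4,0)=91.8226, V(4,1)=80.9174, V(4,2)=58.9366, V(4,3)=14.6316, V(4,4)=0.0000
Node (3,0) S=16.7772: V=(p*·80.9174+(1−p*)·91.8226)/1.07=79.0733; Δ=(80.9174−91.8226)/(21.6426−10.7374)=-1.0000; B=V−Δ·S=95.8505
Node (3,1) S=33.8166: V=(p*·58.9366+(1−p*)·80.9174)/1.07=62.0339; Δ=(58.9366−80.9174)/(43.6234−21.6426)=-1.0000; B=V−Δ·S=95.8505
Node (3,2) S=68.1615: V=(p*·14.6316+(1−p*)·58.9366)/1.07=27.6889; Δ=(14.6316−58.9366)/(87.9284−43.6234)=-1.0000; B=V−Δ·S=95.8505
Node (3,3) S=137.3881: V=(p*·0.0000+(1−p*)·14.6316)/1.07=4.6283; Δ=(0.0000−14.6316)/(177.2306−87.9284)=-0.1638; B=V−Δ·S=27.1384
Node (2,0) S=26.2144: V=(p*·62.0339+(1−p*)·79.0733)/1.07=63.3655; Δ=(62.0339−79.0733)/(33.8166−16.7772)=-1.0000; B=V−Δ·S=89.5799
Node (2,1) S=52.8384: V=(p*·27.6889+(1−p*)·62.0339)/1.07=36.7415; Δ=(27.6889−62.0339)/(68.1615−33.8166)=-1.0000; B=V−Δ·S=89.5799
Node (2,2) S=106.5024: V=(p*·4.6283+(1−p*)·27.6889)/1.07=11.6200; Δ=(4.6283−27.6889)/(137.3881−68.1615)=-0.3331; B=V−Δ·S=47.0980
Node (1,0) S=40.9600: V=(p*·36.7415+(1−p*)·63.3655)/1.07=42.7595; Δ=(36.7415−63.3655)/(52.8384−26.2144)=-1.0000; B=V−Δ·S=83.7195
Node (1,1) S=82.5600: V=(p*·11.6200+(1−p*)·36.7415)/1.07=18.8062; Δ=(11.6200−36.7415)/(106.5024−52.8384)=-0.4681; B=V−Δ·S=57.4546
Node (0,0) S=64.0000: V=(p*·18.8062+(1−p*)·42.7595)/1.07=25.1528; Δ=(18.8062−42.7595)/(82.5600−40.9600)=-0.5758; B=V−Δ·S=62.0040
Check: Δ(0,0)·S0 + B(0,0) = 25.1528 = V0.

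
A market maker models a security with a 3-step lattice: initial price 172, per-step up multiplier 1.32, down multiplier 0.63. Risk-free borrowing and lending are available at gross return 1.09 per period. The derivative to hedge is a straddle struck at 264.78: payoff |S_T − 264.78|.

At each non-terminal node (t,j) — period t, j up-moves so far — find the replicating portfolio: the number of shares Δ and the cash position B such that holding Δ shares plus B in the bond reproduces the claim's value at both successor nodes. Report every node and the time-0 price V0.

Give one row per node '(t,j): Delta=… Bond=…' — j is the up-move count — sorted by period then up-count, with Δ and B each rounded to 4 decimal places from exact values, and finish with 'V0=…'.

(0,0): Delta=-0.1753 Bond=122.4773
(1,0): Delta=-1.0000 Bond=222.8600
(1,1): Delta=0.0214 Bond=88.8204
(2,0): Delta=-1.0000 Bond=242.9174
(2,1): Delta=-1.0000 Bond=242.9174
(2,2): Delta=0.2652 Bond=23.7627
V0=92.3182

Risk-neutral probability p* = (R−d)/(u−d) = (1.09−0.63)/(1.32−0.63) = 0.6667.
Payoff layer (t=3): V(3,0)=221.7719, V(3,1)=174.6678, V(3,2)=75.9735, V(3,3)=130.8145
Node (2,0) S=68.2668: V=(p*·174.6678+(1−p*)·221.7719)/1.09=174.6506; Δ=(174.6678−221.7719)/(90.1122−43.0081)=-1.0000; B=V−Δ·S=242.9174
Node (2,1) S=143.0352: V=(p*·75.9735+(1−p*)·174.6678)/1.09=99.8822; Δ=(75.9735−174.6678)/(188.8065−90.1122)=-1.0000; B=V−Δ·S=242.9174
Node (2,2) S=299.6928: V=(p*·130.8145+(1−p*)·75.9735)/1.09=103.2424; Δ=(130.8145−75.9735)/(395.5945−188.8065)=0.2652; B=V−Δ·S=23.7627
Node (1,0) S=108.3600: V=(p*·99.8822+(1−p*)·174.6506)/1.09=114.5000; Δ=(99.8822−174.6506)/(143.0352−68.2668)=-1.0000; B=V−Δ·S=222.8600
Node (1,1) S=227.0400: V=(p*·103.2424+(1−p*)·99.8822)/1.09=93.6902; Δ=(103.2424−99.8822)/(299.6928−143.0352)=0.0214; B=V−Δ·S=88.8204
Node (0,0) S=172.0000: V=(p*·93.6902+(1−p*)·114.5000)/1.09=92.3182; Δ=(93.6902−114.5000)/(227.0400−108.3600)=-0.1753; B=V−Δ·S=122.4773
Check: Δ(0,0)·S0 + B(0,0) = 92.3182 = V0.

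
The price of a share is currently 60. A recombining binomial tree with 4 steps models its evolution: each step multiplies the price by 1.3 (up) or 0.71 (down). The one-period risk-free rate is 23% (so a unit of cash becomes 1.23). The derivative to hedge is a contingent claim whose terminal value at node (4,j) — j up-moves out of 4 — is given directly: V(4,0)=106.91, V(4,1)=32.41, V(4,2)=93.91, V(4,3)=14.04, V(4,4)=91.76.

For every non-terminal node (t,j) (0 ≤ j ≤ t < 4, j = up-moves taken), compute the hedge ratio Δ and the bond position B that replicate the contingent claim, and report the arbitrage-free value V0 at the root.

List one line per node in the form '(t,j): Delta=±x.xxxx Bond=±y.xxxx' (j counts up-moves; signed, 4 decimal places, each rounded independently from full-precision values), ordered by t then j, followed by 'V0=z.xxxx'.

(0,0): Delta=0.5054 Bond=-1.3546
(1,0): Delta=-1.3209 Bond=76.1345
(1,1): Delta=0.6396 Bond=-12.1393
(2,0): Delta=2.0668 Bond=-8.8189
(2,1): Delta=-1.5700 Bond=107.4387
(2,2): Delta=0.8021 Bond=-31.4042
(3,0): Delta=-5.8800 Bond=159.8069
(3,1): Delta=2.6510 Bond=-33.8199
(3,2): Delta=-1.8803 Bond=154.4917
(3,3): Delta=0.9993 Bond=-64.6239
V0=28.9675

Risk-neutral probability p* = (R−d)/(u−d) = (1.23−0.71)/(1.3−0.71) = 0.8814.
Terminal payoffs: V(4,0)=106.9100, V(4,1)=32.4100, V(4,2)=93.9100, V(4,3)=14.0400, V(4,4)=91.7600
Node (3,0) S=21.4747: V=(p*·32.4100+(1−p*)·106.9100)/1.23=33.5358; Δ=(32.4100−106.9100)/(27.9171−15.2470)=-5.8800; B=V−Δ·S=159.8069
Node (3,1) S=39.3198: V=(p*·93.9100+(1−p*)·32.4100)/1.23=70.4174; Δ=(93.9100−32.4100)/(51.1157−27.9171)=2.6510; B=V−Δ·S=-33.8199
Node (3,2) S=71.9940: V=(p*·14.0400+(1−p*)·93.9100)/1.23=19.1188; Δ=(14.0400−93.9100)/(93.5922−51.1157)=-1.8803; B=V−Δ·S=154.4917
Node (3,3) S=131.8200: V=(p*·91.7600+(1−p*)·14.0400)/1.23=67.1049; Δ=(91.7600−14.0400)/(171.3660−93.5922)=0.9993; B=V−Δ·S=-64.6239
Node (2,0) S=30.2460: V=(p*·70.4174+(1−p*)·33.5358)/1.23=53.6924; Δ=(70.4174−33.5358)/(39.3198−21.4747)=2.0668; B=V−Δ·S=-8.8189
Node (2,1) S=55.3800: V=(p*·19.1188+(1−p*)·70.4174)/1.23=20.4919; Δ=(19.1188−70.4174)/(71.9940−39.3198)=-1.5700; B=V−Δ·S=107.4387
Node (2,2) S=101.4000: V=(p*·67.1049+(1−p*)·19.1188)/1.23=49.9281; Δ=(67.1049−19.1188)/(131.8200−71.9940)=0.8021; B=V−Δ·S=-31.4042
Node (1,0) S=42.6000: V=(p*·20.4919+(1−p*)·53.6924)/1.23=19.8626; Δ=(20.4919−53.6924)/(55.3800−30.2460)=-1.3209; B=V−Δ·S=76.1345
Node (1,1) S=78.0000: V=(p*·49.9281+(1−p*)·20.4919)/1.23=37.7526; Δ=(49.9281−20.4919)/(101.4000−55.3800)=0.6396; B=V−Δ·S=-12.1393
Node (0,0) S=60.0000: V=(p*·37.7526+(1−p*)·19.8626)/1.23=28.9675; Δ=(37.7526−19.8626)/(78.0000−42.6000)=0.5054; B=V−Δ·S=-1.3546
Self-financing check: at every node Δ·S+B equals the discounted successor values.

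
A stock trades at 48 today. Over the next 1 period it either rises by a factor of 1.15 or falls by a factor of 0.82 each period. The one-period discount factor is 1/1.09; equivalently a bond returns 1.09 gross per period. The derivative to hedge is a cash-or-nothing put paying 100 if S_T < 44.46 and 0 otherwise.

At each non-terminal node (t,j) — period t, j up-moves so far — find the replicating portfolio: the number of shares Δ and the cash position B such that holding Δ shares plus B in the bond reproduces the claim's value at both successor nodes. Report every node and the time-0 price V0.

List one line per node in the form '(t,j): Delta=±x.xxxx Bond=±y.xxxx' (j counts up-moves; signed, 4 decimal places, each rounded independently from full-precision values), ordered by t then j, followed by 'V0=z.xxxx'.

Since d<R<u, set p* = (R−d)/(u−d) = 0.8182; price each node as the discounted p*-expectation of its children.
Terminal payoffs: V(1,0)=100.0000, V(1,1)=0.0000
(0,0): S=48.0000. Δ = (V_up−V_dn)/(S_up−S_dn) = (0.0000−100.0000)/(55.2000−39.3600) = -6.3131. V = [p*·0.0000 + (1−p*)·100.0000]/1.09 = 16.6806. B = V − Δ·S = 319.7109.
The time-0 hedge costs 16.6806, which is the no-arbitrage price.

(0,0): Delta=-6.3131 Bond=319.7109
V0=16.6806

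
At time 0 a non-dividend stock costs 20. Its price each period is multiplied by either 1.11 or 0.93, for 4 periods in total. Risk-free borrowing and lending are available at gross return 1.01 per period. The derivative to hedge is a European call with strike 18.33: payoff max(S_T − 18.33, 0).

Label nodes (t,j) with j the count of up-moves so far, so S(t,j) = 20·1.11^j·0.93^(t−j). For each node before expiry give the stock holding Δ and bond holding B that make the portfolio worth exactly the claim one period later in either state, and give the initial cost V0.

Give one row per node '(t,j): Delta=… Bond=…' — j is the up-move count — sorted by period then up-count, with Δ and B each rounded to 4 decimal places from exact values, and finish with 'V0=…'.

No-arbitrage ⇒ martingale measure with p* = (R−d)/(u−d) = 0.4444.
At expiry t=4: V(4,0)=0.0000, V(4,1)=0.0000, V(4,2)=2.9829, V(4,3)=7.1079, V(4,4)=12.0314
(3,0): S=16.0871. Δ = (V_up−V_dn)/(S_up−S_dn) = (0.0000−0.0000)/(17.8567−14.9610) = 0.0000. V = [p*·0.0000 + (1−p*)·0.0000]/1.01 = 0.0000. B = V − Δ·S = 0.0000.
(3,1): S=19.2008. Δ = (V_up−V_dn)/(S_up−S_dn) = (2.9829−0.0000)/(21.3129−17.8567) = 0.8631. V = [p*·2.9829 + (1−p*)·0.0000]/1.01 = 1.3126. B = V − Δ·S = -15.2589.
(3,2): S=22.9171. Δ = (V_up−V_dn)/(S_up−S_dn) = (7.1079−2.9829)/(25.4379−21.3129) = 1.0000. V = [p*·7.1079 + (1−p*)·2.9829]/1.01 = 4.7685. B = V − Δ·S = -18.1485.
(3,3): S=27.3526. Δ = (V_up−V_dn)/(S_up−S_dn) = (12.0314−7.1079)/(30.3614−25.4379) = 1.0000. V = [p*·12.0314 + (1−p*)·7.1079]/1.01 = 9.2041. B = V − Δ·S = -18.1485.
(2,0): S=17.2980. Δ = (V_up−V_dn)/(S_up−S_dn) = (1.3126−0.0000)/(19.2008−16.0871) = 0.4216. V = [p*·1.3126 + (1−p*)·0.0000]/1.01 = 0.5776. B = V − Δ·S = -6.7146.
(2,1): S=20.6460. Δ = (V_up−V_dn)/(S_up−S_dn) = (4.7685−1.3126)/(22.9171−19.2008) = 0.9299. V = [p*·4.7685 + (1−p*)·1.3126]/1.01 = 2.8204. B = V − Δ·S = -16.3794.
(2,2): S=24.6420. Δ = (V_up−V_dn)/(S_up−S_dn) = (9.2041−4.7685)/(27.3526−22.9171) = 1.0000. V = [p*·9.2041 + (1−p*)·4.7685]/1.01 = 6.6732. B = V − Δ·S = -17.9688.
(1,0): S=18.6000. Δ = (V_up−V_dn)/(S_up−S_dn) = (2.8204−0.5776)/(20.6460−17.2980) = 0.6699. V = [p*·2.8204 + (1−p*)·0.5776]/1.01 = 1.5588. B = V − Δ·S = -10.9010.
(1,1): S=22.2000. Δ = (V_up−V_dn)/(S_up−S_dn) = (6.6732−2.8204)/(24.6420−20.6460) = 0.9642. V = [p*·6.6732 + (1−p*)·2.8204]/1.01 = 4.4878. B = V − Δ·S = -16.9166.
(0,0): S=20.0000. Δ = (V_up−V_dn)/(S_up−S_dn) = (4.4878−1.5588)/(22.2000−18.6000) = 0.8136. V = [p*·4.4878 + (1−p*)·1.5588]/1.01 = 2.8323. B = V − Δ·S = -13.4402.
The time-0 hedge costs 2.8323, which is the no-arbitrage price.

(0,0): Delta=0.8136 Bond=-13.4402
(1,0): Delta=0.6699 Bond=-10.9010
(1,1): Delta=0.9642 Bond=-16.9166
(2,0): Delta=0.4216 Bond=-6.7146
(2,1): Delta=0.9299 Bond=-16.3794
(2,2): Delta=1.0000 Bond=-17.9688
(3,0): Delta=0.0000 Bond=0.0000
(3,1): Delta=0.8631 Bond=-15.2589
(3,2): Delta=1.0000 Bond=-18.1485
(3,3): Delta=1.0000 Bond=-18.1485
V0=2.8323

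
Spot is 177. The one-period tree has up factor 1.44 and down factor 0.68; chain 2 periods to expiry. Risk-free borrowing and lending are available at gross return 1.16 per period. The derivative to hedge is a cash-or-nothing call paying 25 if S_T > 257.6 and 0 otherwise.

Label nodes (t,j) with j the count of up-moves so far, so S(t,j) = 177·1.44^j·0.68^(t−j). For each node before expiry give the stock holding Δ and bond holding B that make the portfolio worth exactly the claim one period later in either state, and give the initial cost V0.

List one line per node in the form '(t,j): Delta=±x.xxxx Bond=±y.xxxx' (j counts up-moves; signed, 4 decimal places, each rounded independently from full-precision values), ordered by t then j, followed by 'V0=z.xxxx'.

Risk-neutral probability p* = (R−d)/(u−d) = (1.16−0.68)/(1.44−0.68) = 0.6316.
Payoff layer (t=2): V(2,0)=0.0000, V(2,1)=0.0000, V(2,2)=25.0000
(1,0): S=120.3600. Δ = (V_up−V_dn)/(S_up−S_dn) = (0.0000−0.0000)/(173.3184−81.8448) = 0.0000. V = [p*·0.0000 + (1−p*)·0.0000]/1.16 = 0.0000. B = V − Δ·S = 0.0000.
(1,1): S=254.8800. Δ = (V_up−V_dn)/(S_up−S_dn) = (25.0000−0.0000)/(367.0272−173.3184) = 0.1291. V = [p*·25.0000 + (1−p*)·0.0000]/1.16 = 13.6116. B = V − Δ·S = -19.2831.
(0,0): S=177.0000. Δ = (V_up−V_dn)/(S_up−S_dn) = (13.6116−0.0000)/(254.8800−120.3600) = 0.1012. V = [p*·13.6116 + (1−p*)·0.0000]/1.16 = 7.4110. B = V − Δ·S = -10.4990.
Self-financing check: at every node Δ·S+B equals the discounted successor values.

(0,0): Delta=0.1012 Bond=-10.4990
(1,0): Delta=0.0000 Bond=0.0000
(1,1): Delta=0.1291 Bond=-19.2831
V0=7.4110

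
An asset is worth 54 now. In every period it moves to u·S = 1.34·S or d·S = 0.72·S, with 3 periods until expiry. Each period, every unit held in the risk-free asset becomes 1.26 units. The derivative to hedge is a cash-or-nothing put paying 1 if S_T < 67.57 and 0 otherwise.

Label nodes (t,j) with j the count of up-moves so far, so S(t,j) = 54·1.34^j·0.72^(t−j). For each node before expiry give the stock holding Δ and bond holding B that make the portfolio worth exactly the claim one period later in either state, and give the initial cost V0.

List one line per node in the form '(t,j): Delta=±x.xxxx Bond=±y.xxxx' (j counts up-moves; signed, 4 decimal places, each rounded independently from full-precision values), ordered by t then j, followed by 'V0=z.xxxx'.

(0,0): Delta=-0.0042 Bond=0.2512
(1,0): Delta=-0.0287 Bond=1.2670
(1,1): Delta=-0.0023 Bond=0.1757
(2,0): Delta=0.0000 Bond=0.7937
(2,1): Delta=-0.0310 Bond=1.7153
(2,2): Delta=0.0000 Bond=0.0000
V0=0.0228

The replicating-portfolio and risk-neutral prices coincide; use p* = (1.26−0.72)/(1.34−0.72) = 0.8710 for the latter.
Terminal values V(3,·): V(3,0)=1.0000, V(3,1)=1.0000, V(3,2)=0.0000, V(3,3)=0.0000
(2,0): S=27.9936. Δ = (V_up−V_dn)/(S_up−S_dn) = (1.0000−1.0000)/(37.5114−20.1554) = 0.0000. V = [p*·1.0000 + (1−p*)·1.0000]/1.26 = 0.7937. B = V − Δ·S = 0.7937.
(2,1): S=52.0992. Δ = (V_up−V_dn)/(S_up−S_dn) = (0.0000−1.0000)/(69.8129−37.5114) = -0.0310. V = [p*·0.0000 + (1−p*)·1.0000]/1.26 = 0.1024. B = V − Δ·S = 1.7153.
(2,2): S=96.9624. Δ = (V_up−V_dn)/(S_up−S_dn) = (0.0000−0.0000)/(129.9296−69.8129) = 0.0000. V = [p*·0.0000 + (1−p*)·0.0000]/1.26 = 0.0000. B = V − Δ·S = 0.0000.
(1,0): S=38.8800. Δ = (V_up−V_dn)/(S_up−S_dn) = (0.1024−0.7937)/(52.0992−27.9936) = -0.0287. V = [p*·0.1024 + (1−p*)·0.7937]/1.26 = 0.1521. B = V − Δ·S = 1.2670.
(1,1): S=72.3600. Δ = (V_up−V_dn)/(S_up−S_dn) = (0.0000−0.1024)/(96.9624−52.0992) = -0.0023. V = [p*·0.0000 + (1−p*)·0.1024]/1.26 = 0.0105. B = V − Δ·S = 0.1757.
(0,0): S=54.0000. Δ = (V_up−V_dn)/(S_up−S_dn) = (0.0105−0.1521)/(72.3600−38.8800) = -0.0042. V = [p*·0.0105 + (1−p*)·0.1521]/1.26 = 0.0228. B = V − Δ·S = 0.2512.
Each (Δ,B) replicates both successor values, so the strategy is self-financing and V0 is arbitrage-free.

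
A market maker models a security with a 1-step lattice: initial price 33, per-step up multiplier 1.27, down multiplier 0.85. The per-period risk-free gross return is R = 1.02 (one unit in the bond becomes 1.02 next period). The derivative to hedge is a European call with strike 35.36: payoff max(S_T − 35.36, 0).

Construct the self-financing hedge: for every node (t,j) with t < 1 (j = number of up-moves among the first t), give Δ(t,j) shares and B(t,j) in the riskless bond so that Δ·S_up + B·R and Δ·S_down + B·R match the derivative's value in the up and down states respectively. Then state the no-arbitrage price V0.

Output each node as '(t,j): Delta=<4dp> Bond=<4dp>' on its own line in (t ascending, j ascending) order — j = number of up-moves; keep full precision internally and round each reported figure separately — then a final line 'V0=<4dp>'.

No-arbitrage ⇒ martingale measure with p* = (R−d)/(u−d) = 0.4048.
Payoff layer (t=1): V(1,0)=0.0000, V(1,1)=6.5500
  t=0,j=0: stock 33.0000 → up 41.9100 (V=6.5500), down 28.0500 (V=0.0000). Price 2.5992; hedge Δ=0.4726, bond B=-12.9960.
Root portfolio cost Δ·33+B reproduces V0=2.5992.

(0,0): Delta=0.4726 Bond=-12.9960
V0=2.5992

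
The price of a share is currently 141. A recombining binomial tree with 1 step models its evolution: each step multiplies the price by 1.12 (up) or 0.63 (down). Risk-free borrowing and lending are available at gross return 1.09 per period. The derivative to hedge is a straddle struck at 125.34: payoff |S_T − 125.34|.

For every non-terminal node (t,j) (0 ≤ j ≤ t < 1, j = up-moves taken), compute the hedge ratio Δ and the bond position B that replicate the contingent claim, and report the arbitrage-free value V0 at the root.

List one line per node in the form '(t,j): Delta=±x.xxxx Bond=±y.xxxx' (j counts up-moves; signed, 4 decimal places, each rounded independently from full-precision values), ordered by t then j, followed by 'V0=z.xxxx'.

No-arbitrage ⇒ martingale measure with p* = (R−d)/(u−d) = 0.9388.
Terminal values V(1,·): V(1,0)=36.5100, V(1,1)=32.5800
(0,0): S=141.0000. Δ = (V_up−V_dn)/(S_up−S_dn) = (32.5800−36.5100)/(157.9200−88.8300) = -0.0569. V = [p*·32.5800 + (1−p*)·36.5100]/1.09 = 30.1107. B = V − Δ·S = 38.1311.
Check: Δ(0,0)·S0 + B(0,0) = 30.1107 = V0.

(0,0): Delta=-0.0569 Bond=38.1311
V0=30.1107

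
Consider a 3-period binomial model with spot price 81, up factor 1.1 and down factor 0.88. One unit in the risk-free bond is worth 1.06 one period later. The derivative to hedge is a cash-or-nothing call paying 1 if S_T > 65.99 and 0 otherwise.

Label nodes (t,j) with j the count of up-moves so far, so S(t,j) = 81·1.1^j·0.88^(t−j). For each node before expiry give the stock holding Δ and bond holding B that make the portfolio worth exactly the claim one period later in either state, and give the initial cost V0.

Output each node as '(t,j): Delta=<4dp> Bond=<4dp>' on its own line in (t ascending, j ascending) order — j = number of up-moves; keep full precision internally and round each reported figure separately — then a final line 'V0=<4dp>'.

(0,0): Delta=0.0017 Bond=0.7008
(1,0): Delta=0.0109 Bond=0.0809
(1,1): Delta=0.0000 Bond=0.8900
(2,0): Delta=0.0725 Bond=-3.7736
(2,1): Delta=0.0000 Bond=0.9434
(2,2): Delta=0.0000 Bond=0.9434
V0=0.8346

Risk-neutral probability p* = (R−d)/(u−d) = (1.06−0.88)/(1.1−0.88) = 0.8182.
Terminal values V(3,·): V(3,0)=0.0000, V(3,1)=1.0000, V(3,2)=1.0000, V(3,3)=1.0000
  t=2,j=0: stock 62.7264 → up 68.9990 (V=1.0000), down 55.1992 (V=0.0000). Price 0.7719; hedge Δ=0.0725, bond B=-3.7736.
  t=2,j=1: stock 78.4080 → up 86.2488 (V=1.0000), down 68.9990 (V=1.0000). Price 0.9434; hedge Δ=0.0000, bond B=0.9434.
  t=2,j=2: stock 98.0100 → up 107.8110 (V=1.0000), down 86.2488 (V=1.0000). Price 0.9434; hedge Δ=0.0000, bond B=0.9434.
  t=1,j=0: stock 71.2800 → up 78.4080 (V=0.9434), down 62.7264 (V=0.7719). Price 0.8606; hedge Δ=0.0109, bond B=0.0809.
  t=1,j=1: stock 89.1000 → up 98.0100 (V=0.9434), down 78.4080 (V=0.9434). Price 0.8900; hedge Δ=0.0000, bond B=0.8900.
  t=0,j=0: stock 81.0000 → up 89.1000 (V=0.8900), down 71.2800 (V=0.8606). Price 0.8346; hedge Δ=0.0017, bond B=0.7008.
Self-financing check: at every node Δ·S+B equals the discounted successor values.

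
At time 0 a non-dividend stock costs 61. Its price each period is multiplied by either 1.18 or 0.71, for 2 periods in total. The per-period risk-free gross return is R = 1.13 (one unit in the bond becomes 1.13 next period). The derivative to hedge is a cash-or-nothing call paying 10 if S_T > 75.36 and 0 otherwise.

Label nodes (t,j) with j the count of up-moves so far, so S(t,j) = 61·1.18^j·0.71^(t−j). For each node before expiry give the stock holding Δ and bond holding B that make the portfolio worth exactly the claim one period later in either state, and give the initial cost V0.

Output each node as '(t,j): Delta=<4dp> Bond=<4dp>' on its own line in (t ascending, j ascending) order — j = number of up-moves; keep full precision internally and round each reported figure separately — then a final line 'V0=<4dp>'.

The replicating-portfolio and risk-neutral prices coincide; use p* = (1.13−0.71)/(1.18−0.71) = 0.8936 for the latter.
Payoff layer (t=2): V(2,0)=0.0000, V(2,1)=0.0000, V(2,2)=10.0000
(1,0): S=43.3100. Δ = (V_up−V_dn)/(S_up−S_dn) = (0.0000−0.0000)/(51.1058−30.7501) = 0.0000. V = [p*·0.0000 + (1−p*)·0.0000]/1.13 = 0.0000. B = V − Δ·S = 0.0000.
(1,1): S=71.9800. Δ = (V_up−V_dn)/(S_up−S_dn) = (10.0000−0.0000)/(84.9364−51.1058) = 0.2956. V = [p*·10.0000 + (1−p*)·0.0000]/1.13 = 7.9081. B = V − Δ·S = -13.3685.
(0,0): S=61.0000. Δ = (V_up−V_dn)/(S_up−S_dn) = (7.9081−0.0000)/(71.9800−43.3100) = 0.2758. V = [p*·7.9081 + (1−p*)·0.0000]/1.13 = 6.2538. B = V − Δ·S = -10.5719.
Each (Δ,B) replicates both successor values, so the strategy is self-financing and V0 is arbitrage-free.

(0,0): Delta=0.2758 Bond=-10.5719
(1,0): Delta=0.0000 Bond=0.0000
(1,1): Delta=0.2956 Bond=-13.3685
V0=6.2538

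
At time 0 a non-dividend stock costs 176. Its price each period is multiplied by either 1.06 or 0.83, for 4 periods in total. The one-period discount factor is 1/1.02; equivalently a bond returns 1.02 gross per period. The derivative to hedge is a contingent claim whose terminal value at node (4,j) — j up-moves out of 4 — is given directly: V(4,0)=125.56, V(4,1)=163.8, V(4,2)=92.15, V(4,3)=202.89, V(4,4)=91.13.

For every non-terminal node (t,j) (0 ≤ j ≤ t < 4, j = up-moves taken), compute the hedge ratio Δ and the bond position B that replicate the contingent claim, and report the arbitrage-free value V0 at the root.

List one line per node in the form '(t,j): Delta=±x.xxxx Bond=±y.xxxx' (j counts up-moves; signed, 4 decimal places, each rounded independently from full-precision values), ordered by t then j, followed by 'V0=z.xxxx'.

The replicating-portfolio and risk-neutral prices coincide; use p* = (1.02−0.83)/(1.06−0.83) = 0.8261 for the latter.
Terminal payoffs: V(4,0)=125.5600, V(4,1)=163.8000, V(4,2)=92.1500, V(4,3)=202.8900, V(4,4)=91.1300
(3,0): S=100.6345. Δ = (V_up−V_dn)/(S_up−S_dn) = (163.8000−125.5600)/(106.6726−83.5266) = 1.6521. V = [p*·163.8000 + (1−p*)·125.5600]/1.02 = 154.0682. B = V − Δ·S = -12.1927.
(3,1): S=128.5212. Δ = (V_up−V_dn)/(S_up−S_dn) = (92.1500−163.8000)/(136.2325−106.6726) = -2.4239. V = [p*·92.1500 + (1−p*)·163.8000]/1.02 = 102.5597. B = V − Δ·S = 414.0814.
(3,2): S=164.1355. Δ = (V_up−V_dn)/(S_up−S_dn) = (202.8900−92.1500)/(173.9836−136.2325) = 2.9334. V = [p*·202.8900 + (1−p*)·92.1500]/1.02 = 180.0303. B = V − Δ·S = -301.4480.
(3,3): S=209.6188. Δ = (V_up−V_dn)/(S_up−S_dn) = (91.1300−202.8900)/(222.1959−173.9836) = -2.3181. V = [p*·91.1300 + (1−p*)·202.8900]/1.02 = 108.3986. B = V − Δ·S = 594.3116.
(2,0): S=121.2464. Δ = (V_up−V_dn)/(S_up−S_dn) = (102.5597−154.0682)/(128.5212−100.6345) = -1.8471. V = [p*·102.5597 + (1−p*)·154.0682]/1.02 = 109.3311. B = V − Δ·S = 333.2812.
(2,1): S=154.8448. Δ = (V_up−V_dn)/(S_up−S_dn) = (180.0303−102.5597)/(164.1355−128.5212) = 2.1753. V = [p*·180.0303 + (1−p*)·102.5597]/1.02 = 163.2913. B = V − Δ·S = -173.5374.
(2,2): S=197.7536. Δ = (V_up−V_dn)/(S_up−S_dn) = (108.3986−180.0303)/(209.6188−164.1355) = -1.5749. V = [p*·108.3986 + (1−p*)·180.0303]/1.02 = 118.4865. B = V − Δ·S = 429.9287.
(1,0): S=146.0800. Δ = (V_up−V_dn)/(S_up−S_dn) = (163.2913−109.3311)/(154.8448−121.2464) = 1.6060. V = [p*·163.2913 + (1−p*)·109.3311]/1.02 = 150.8891. B = V − Δ·S = -83.7206.
(1,1): S=186.5600. Δ = (V_up−V_dn)/(S_up−S_dn) = (118.4865−163.2913)/(197.7536−154.8448) = -1.0442. V = [p*·118.4865 + (1−p*)·163.2913]/1.02 = 123.8026. B = V − Δ·S = 318.6060.
(0,0): S=176.0000. Δ = (V_up−V_dn)/(S_up−S_dn) = (123.8026−150.8891)/(186.5600−146.0800) = -0.6691. V = [p*·123.8026 + (1−p*)·150.8891]/1.02 = 125.9934. B = V − Δ·S = 243.7609.
Each (Δ,B) replicates both successor values, so the strategy is self-financing and V0 is arbitrage-free.

(0,0): Delta=-0.6691 Bond=243.7609
(1,0): Delta=1.6060 Bond=-83.7206
(1,1): Delta=-1.0442 Bond=318.6060
(2,0): Delta=-1.8471 Bond=333.2812
(2,1): Delta=2.1753 Bond=-173.5374
(2,2): Delta=-1.5749 Bond=429.9287
(3,0): Delta=1.6521 Bond=-12.1927
(3,1): Delta=-2.4239 Bond=414.0814
(3,2): Delta=2.9334 Bond=-301.4480
(3,3): Delta=-2.3181 Bond=594.3116
V0=125.9934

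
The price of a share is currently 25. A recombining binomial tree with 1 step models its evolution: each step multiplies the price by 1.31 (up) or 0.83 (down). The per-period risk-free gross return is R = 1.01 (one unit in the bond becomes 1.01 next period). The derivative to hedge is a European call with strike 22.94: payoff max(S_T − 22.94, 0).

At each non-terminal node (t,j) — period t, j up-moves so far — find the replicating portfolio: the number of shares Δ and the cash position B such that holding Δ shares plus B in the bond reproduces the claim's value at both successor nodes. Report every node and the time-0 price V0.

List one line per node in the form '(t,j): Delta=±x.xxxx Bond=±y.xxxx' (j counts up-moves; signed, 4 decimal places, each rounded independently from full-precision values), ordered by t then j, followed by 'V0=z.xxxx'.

(0,0): Delta=0.8175 Bond=-16.7952
V0=3.6423

Since d<R<u, set p* = (R−d)/(u−d) = 0.3750; price each node as the discounted p*-expectation of its children.
Terminal payoffs: V(1,0)=0.0000, V(1,1)=9.8100
  t=0,j=0: stock 25.0000 → up 32.7500 (V=9.8100), down 20.7500 (V=0.0000). Price 3.6423; hedge Δ=0.8175, bond B=-16.7952.
Each (Δ,B) replicates both successor values, so the strategy is self-financing and V0 is arbitrage-free.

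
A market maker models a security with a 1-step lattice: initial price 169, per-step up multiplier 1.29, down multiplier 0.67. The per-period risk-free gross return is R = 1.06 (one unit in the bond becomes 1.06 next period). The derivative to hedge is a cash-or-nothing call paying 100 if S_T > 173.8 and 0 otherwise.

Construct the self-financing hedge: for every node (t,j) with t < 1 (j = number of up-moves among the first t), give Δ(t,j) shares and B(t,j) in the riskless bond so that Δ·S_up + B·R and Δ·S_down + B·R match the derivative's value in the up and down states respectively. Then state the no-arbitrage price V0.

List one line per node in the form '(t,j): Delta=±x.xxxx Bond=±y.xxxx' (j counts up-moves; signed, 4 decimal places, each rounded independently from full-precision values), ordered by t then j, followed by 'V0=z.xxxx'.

(0,0): Delta=0.9544 Bond=-101.9477
V0=59.3427

Since d<R<u, set p* = (R−d)/(u−d) = 0.6290; price each node as the discounted p*-expectation of its children.
Terminal payoffs: V(1,0)=0.0000, V(1,1)=100.0000
  t=0,j=0: stock 169.0000 → up 218.0100 (V=100.0000), down 113.2300 (V=0.0000). Price 59.3427; hedge Δ=0.9544, bond B=-101.9477.
Root portfolio cost Δ·169+B reproduces V0=59.3427.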